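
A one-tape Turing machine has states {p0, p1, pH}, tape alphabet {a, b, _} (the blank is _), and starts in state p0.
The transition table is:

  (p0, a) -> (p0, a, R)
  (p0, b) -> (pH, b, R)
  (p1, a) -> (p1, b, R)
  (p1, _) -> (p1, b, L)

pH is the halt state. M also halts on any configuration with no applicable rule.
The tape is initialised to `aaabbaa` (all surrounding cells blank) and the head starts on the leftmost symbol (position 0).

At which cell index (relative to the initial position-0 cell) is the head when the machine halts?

4

state=p0 head=0 tape=[a]aabbaa   (p0,a)→(p0,a,R)
state=p0 head=1 tape=a[a]abbaa   (p0,a)→(p0,a,R)
state=p0 head=2 tape=aa[a]bbaa   (p0,a)→(p0,a,R)
state=p0 head=3 tape=aaa[b]baa   (p0,b)→(pH,b,R)
state=pH head=4 tape=aaab[b]aa
At halt the head is at cell 4.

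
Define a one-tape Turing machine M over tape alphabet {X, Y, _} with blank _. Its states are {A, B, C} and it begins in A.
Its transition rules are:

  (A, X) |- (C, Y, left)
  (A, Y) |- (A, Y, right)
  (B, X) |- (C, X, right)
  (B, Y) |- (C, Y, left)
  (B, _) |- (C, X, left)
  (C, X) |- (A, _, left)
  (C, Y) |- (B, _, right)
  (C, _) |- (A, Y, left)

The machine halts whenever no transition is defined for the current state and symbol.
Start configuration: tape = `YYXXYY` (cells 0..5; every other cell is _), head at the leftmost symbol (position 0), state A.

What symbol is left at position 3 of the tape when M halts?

A | [Y]YXXYY_   read Y → write Y, move right, go to A
A | Y[Y]XXYY_   read Y → write Y, move right, go to A
A | YY[X]XYY_   read X → write Y, move left, go to C
C | Y[Y]YXYY_   read Y → write _, move right, go to B
B | Y_[Y]XYY_   read Y → write Y, move left, go to C
C | Y[_]YXYY_   read _ → write Y, move left, go to A
A | [Y]YYXYY_   read Y → write Y, move right, go to A
A | Y[Y]YXYY_   read Y → write Y, move right, go to A
A | YY[Y]XYY_   read Y → write Y, move right, go to A
A | YYY[X]YY_   read X → write Y, move left, go to C
C | YY[Y]YYY_   read Y → write _, move right, go to B
B | YY_[Y]YY_   read Y → write Y, move left, go to C
C | YY[_]YYY_   read _ → write Y, move left, go to A
A | Y[Y]YYYY_   read Y → write Y, move right, go to A
A | YY[Y]YYY_   read Y → write Y, move right, go to A
A | YYY[Y]YY_   read Y → write Y, move right, go to A
A | YYYY[Y]Y_   read Y → write Y, move right, go to A
A | YYYYY[Y]_   read Y → write Y, move right, go to A
A | YYYYYY[_]
Cell 3 holds Y when M halts.

Y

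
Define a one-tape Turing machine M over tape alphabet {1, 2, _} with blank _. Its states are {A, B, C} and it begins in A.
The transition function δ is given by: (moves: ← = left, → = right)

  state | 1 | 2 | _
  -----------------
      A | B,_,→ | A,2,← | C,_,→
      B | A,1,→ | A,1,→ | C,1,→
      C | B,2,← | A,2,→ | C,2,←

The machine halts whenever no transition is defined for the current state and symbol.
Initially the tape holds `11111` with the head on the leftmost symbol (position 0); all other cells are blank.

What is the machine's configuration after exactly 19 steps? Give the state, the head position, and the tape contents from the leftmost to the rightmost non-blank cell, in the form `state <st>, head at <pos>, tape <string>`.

state C, head at 7, tape 1_1__1_2

state=A head=0 tape=[1]1111____   (A,1)→(B,_,→)
state=B head=1 tape=_[1]111____   (B,1)→(A,1,→)
state=A head=2 tape=_1[1]11____   (A,1)→(B,_,→)
state=B head=3 tape=_1_[1]1____   (B,1)→(A,1,→)
state=A head=4 tape=_1_1[1]____   (A,1)→(B,_,→)
state=B head=5 tape=_1_1_[_]___   (B,_)→(C,1,→)
state=C head=6 tape=_1_1_1[_]__   (C,_)→(C,2,←)
state=C head=5 tape=_1_1_[1]2__   (C,1)→(B,2,←)
state=B head=4 tape=_1_1[_]22__   (B,_)→(C,1,→)
state=C head=5 tape=_1_11[2]2__   (C,2)→(A,2,→)
state=A head=6 tape=_1_112[2]__   (A,2)→(A,2,←)
state=A head=5 tape=_1_11[2]2__   (A,2)→(A,2,←)
state=A head=4 tape=_1_1[1]22__   (A,1)→(B,_,→)
state=B head=5 tape=_1_1_[2]2__   (B,2)→(A,1,→)
state=A head=6 tape=_1_1_1[2]__   (A,2)→(A,2,←)
state=A head=5 tape=_1_1_[1]2__   (A,1)→(B,_,→)
state=B head=6 tape=_1_1__[2]__   (B,2)→(A,1,→)
state=A head=7 tape=_1_1__1[_]_   (A,_)→(C,_,→)
state=C head=8 tape=_1_1__1_[_]   (C,_)→(C,2,←)
state=C head=7 tape=_1_1__1[_]2
After 19 steps: state C, head at 7, tape 1_1__1_2.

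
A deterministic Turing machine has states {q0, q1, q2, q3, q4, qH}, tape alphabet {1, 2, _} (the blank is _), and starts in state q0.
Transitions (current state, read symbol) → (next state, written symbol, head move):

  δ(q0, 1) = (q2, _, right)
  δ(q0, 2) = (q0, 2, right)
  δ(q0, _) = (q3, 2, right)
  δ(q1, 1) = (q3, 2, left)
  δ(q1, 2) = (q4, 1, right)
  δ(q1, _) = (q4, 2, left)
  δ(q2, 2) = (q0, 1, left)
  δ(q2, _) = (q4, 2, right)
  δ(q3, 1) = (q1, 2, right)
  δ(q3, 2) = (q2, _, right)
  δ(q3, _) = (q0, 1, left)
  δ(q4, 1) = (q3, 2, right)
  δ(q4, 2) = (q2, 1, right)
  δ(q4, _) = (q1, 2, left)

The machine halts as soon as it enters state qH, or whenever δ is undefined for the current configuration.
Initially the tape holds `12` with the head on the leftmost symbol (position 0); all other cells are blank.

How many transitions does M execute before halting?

8

q0 | [1]2_   read 1 → write _, move right, go to q2
q2 | _[2]_   read 2 → write 1, move left, go to q0
q0 | [_]1_   read _ → write 2, move right, go to q3
q3 | 2[1]_   read 1 → write 2, move right, go to q1
q1 | 22[_]   read _ → write 2, move left, go to q4
q4 | 2[2]2   read 2 → write 1, move right, go to q2
q2 | 21[2]   read 2 → write 1, move left, go to q0
q0 | 2[1]1   read 1 → write _, move right, go to q2
q2 | 2_[1]
M halts after 8 transitions.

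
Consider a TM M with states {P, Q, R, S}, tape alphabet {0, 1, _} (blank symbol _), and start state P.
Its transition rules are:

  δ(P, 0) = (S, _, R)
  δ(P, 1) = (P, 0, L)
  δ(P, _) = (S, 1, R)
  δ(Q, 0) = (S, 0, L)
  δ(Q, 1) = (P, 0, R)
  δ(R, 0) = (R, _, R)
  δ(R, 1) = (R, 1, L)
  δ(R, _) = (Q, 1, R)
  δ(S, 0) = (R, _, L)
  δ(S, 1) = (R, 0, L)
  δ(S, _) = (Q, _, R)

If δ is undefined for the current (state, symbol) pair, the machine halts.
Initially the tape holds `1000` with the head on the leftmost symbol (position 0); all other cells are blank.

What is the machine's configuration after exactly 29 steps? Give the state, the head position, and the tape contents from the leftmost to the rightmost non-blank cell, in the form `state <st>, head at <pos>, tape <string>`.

state Q, head at 5, tape 111101

state=P head=0 tape=__[1]000__   (P,1)→(P,0,L)
state=P head=-1 tape=_[_]0000__   (P,_)→(S,1,R)
state=S head=0 tape=_1[0]000__   (S,0)→(R,_,L)
state=R head=-1 tape=_[1]_000__   (R,1)→(R,1,L)
state=R head=-2 tape=[_]1_000__   (R,_)→(Q,1,R)
state=Q head=-1 tape=1[1]_000__   (Q,1)→(P,0,R)
state=P head=0 tape=10[_]000__   (P,_)→(S,1,R)
state=S head=1 tape=101[0]00__   (S,0)→(R,_,L)
state=R head=0 tape=10[1]_00__   (R,1)→(R,1,L)
state=R head=-1 tape=1[0]1_00__   (R,0)→(R,_,R)
state=R head=0 tape=1_[1]_00__   (R,1)→(R,1,L)
state=R head=-1 tape=1[_]1_00__   (R,_)→(Q,1,R)
state=Q head=0 tape=11[1]_00__   (Q,1)→(P,0,R)
state=P head=1 tape=110[_]00__   (P,_)→(S,1,R)
state=S head=2 tape=1101[0]0__   (S,0)→(R,_,L)
state=R head=1 tape=110[1]_0__   (R,1)→(R,1,L)
state=R head=0 tape=11[0]1_0__   (R,0)→(R,_,R)
state=R head=1 tape=11_[1]_0__   (R,1)→(R,1,L)
state=R head=0 tape=11[_]1_0__   (R,_)→(Q,1,R)
state=Q head=1 tape=111[1]_0__   (Q,1)→(P,0,R)
state=P head=2 tape=1110[_]0__   (P,_)→(S,1,R)
state=S head=3 tape=11101[0]__   (S,0)→(R,_,L)
state=R head=2 tape=1110[1]___   (R,1)→(R,1,L)
state=R head=1 tape=111[0]1___   (R,0)→(R,_,R)
state=R head=2 tape=111_[1]___   (R,1)→(R,1,L)
state=R head=1 tape=111[_]1___   (R,_)→(Q,1,R)
state=Q head=2 tape=1111[1]___   (Q,1)→(P,0,R)
state=P head=3 tape=11110[_]__   (P,_)→(S,1,R)
state=S head=4 tape=111101[_]_   (S,_)→(Q,_,R)
state=Q head=5 tape=111101_[_]
After 29 steps: state Q, head at 5, tape 111101.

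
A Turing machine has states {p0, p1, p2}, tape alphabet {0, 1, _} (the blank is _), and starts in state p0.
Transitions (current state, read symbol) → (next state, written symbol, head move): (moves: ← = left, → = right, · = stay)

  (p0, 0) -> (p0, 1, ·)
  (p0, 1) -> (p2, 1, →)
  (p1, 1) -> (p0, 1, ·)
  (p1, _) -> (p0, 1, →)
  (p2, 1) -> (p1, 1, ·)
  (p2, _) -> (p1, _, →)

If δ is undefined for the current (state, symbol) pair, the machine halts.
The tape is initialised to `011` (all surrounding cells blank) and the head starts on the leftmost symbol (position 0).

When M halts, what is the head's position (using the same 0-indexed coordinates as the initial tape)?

5

p0 | [0]11___   read 0 → write 1, move ·, go to p0
p0 | [1]11___   read 1 → write 1, move →, go to p2
p2 | 1[1]1___   read 1 → write 1, move ·, go to p1
p1 | 1[1]1___   read 1 → write 1, move ·, go to p0
p0 | 1[1]1___   read 1 → write 1, move →, go to p2
p2 | 11[1]___   read 1 → write 1, move ·, go to p1
p1 | 11[1]___   read 1 → write 1, move ·, go to p0
p0 | 11[1]___   read 1 → write 1, move →, go to p2
p2 | 111[_]__   read _ → write _, move →, go to p1
p1 | 111_[_]_   read _ → write 1, move →, go to p0
p0 | 111_1[_]
At halt the head is at cell 5.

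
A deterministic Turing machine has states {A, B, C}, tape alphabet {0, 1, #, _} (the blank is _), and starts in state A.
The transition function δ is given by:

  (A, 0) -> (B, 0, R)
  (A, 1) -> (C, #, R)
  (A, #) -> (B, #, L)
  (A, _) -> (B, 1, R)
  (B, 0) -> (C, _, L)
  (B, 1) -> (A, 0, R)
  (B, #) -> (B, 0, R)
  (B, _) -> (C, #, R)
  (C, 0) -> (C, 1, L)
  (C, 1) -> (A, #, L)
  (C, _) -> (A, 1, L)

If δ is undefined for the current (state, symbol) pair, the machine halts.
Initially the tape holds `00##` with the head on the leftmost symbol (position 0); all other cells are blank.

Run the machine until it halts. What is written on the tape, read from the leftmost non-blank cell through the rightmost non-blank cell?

10##1##

state=A head=0 tape=___[0]0##   (A,0)→(B,0,R)
state=B head=1 tape=___0[0]##   (B,0)→(C,_,L)
state=C head=0 tape=___[0]_##   (C,0)→(C,1,L)
state=C head=-1 tape=__[_]1_##   (C,_)→(A,1,L)
state=A head=-2 tape=_[_]11_##   (A,_)→(B,1,R)
state=B head=-1 tape=_1[1]1_##   (B,1)→(A,0,R)
state=A head=0 tape=_10[1]_##   (A,1)→(C,#,R)
state=C head=1 tape=_10#[_]##   (C,_)→(A,1,L)
state=A head=0 tape=_10[#]1##   (A,#)→(B,#,L)
state=B head=-1 tape=_1[0]#1##   (B,0)→(C,_,L)
state=C head=-2 tape=_[1]_#1##   (C,1)→(A,#,L)
state=A head=-3 tape=[_]#_#1##   (A,_)→(B,1,R)
state=B head=-2 tape=1[#]_#1##   (B,#)→(B,0,R)
state=B head=-1 tape=10[_]#1##   (B,_)→(C,#,R)
state=C head=0 tape=10#[#]1##
The non-blank tape span at halt is 10##1##.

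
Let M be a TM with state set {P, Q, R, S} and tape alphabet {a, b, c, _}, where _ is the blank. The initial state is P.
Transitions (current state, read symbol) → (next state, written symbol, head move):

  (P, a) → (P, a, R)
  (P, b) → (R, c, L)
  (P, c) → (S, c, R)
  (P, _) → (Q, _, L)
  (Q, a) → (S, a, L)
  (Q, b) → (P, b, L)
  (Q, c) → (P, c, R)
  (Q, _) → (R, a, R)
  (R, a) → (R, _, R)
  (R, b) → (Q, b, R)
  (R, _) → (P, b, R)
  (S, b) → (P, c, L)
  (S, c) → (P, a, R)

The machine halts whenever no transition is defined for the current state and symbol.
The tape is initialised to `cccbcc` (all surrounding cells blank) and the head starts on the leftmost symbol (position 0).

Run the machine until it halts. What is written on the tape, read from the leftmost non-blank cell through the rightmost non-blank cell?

cacaaa

state=P head=0 tape=[c]ccbcc_   (P,c)→(S,c,R)
state=S head=1 tape=c[c]cbcc_   (S,c)→(P,a,R)
state=P head=2 tape=ca[c]bcc_   (P,c)→(S,c,R)
state=S head=3 tape=cac[b]cc_   (S,b)→(P,c,L)
state=P head=2 tape=ca[c]ccc_   (P,c)→(S,c,R)
state=S head=3 tape=cac[c]cc_   (S,c)→(P,a,R)
state=P head=4 tape=caca[c]c_   (P,c)→(S,c,R)
state=S head=5 tape=cacac[c]_   (S,c)→(P,a,R)
state=P head=6 tape=cacaca[_]   (P,_)→(Q,_,L)
state=Q head=5 tape=cacac[a]_   (Q,a)→(S,a,L)
state=S head=4 tape=caca[c]a_   (S,c)→(P,a,R)
state=P head=5 tape=cacaa[a]_   (P,a)→(P,a,R)
state=P head=6 tape=cacaaa[_]   (P,_)→(Q,_,L)
state=Q head=5 tape=cacaa[a]_   (Q,a)→(S,a,L)
state=S head=4 tape=caca[a]a_
The non-blank tape span at halt is cacaaa.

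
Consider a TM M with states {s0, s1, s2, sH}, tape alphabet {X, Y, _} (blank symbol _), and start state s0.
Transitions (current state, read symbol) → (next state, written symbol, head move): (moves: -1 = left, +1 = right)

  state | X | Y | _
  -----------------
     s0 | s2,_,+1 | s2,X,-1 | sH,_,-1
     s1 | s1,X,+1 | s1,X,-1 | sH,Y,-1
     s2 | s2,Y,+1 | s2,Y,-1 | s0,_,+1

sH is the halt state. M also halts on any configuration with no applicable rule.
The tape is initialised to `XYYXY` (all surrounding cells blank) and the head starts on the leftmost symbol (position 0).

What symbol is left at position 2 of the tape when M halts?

_

state=s0 head=0 tape=[X]YYXY__   (s0,X)→(s2,_,+1)
state=s2 head=1 tape=_[Y]YXY__   (s2,Y)→(s2,Y,-1)
state=s2 head=0 tape=[_]YYXY__   (s2,_)→(s0,_,+1)
state=s0 head=1 tape=_[Y]YXY__   (s0,Y)→(s2,X,-1)
state=s2 head=0 tape=[_]XYXY__   (s2,_)→(s0,_,+1)
state=s0 head=1 tape=_[X]YXY__   (s0,X)→(s2,_,+1)
state=s2 head=2 tape=__[Y]XY__   (s2,Y)→(s2,Y,-1)
state=s2 head=1 tape=_[_]YXY__   (s2,_)→(s0,_,+1)
state=s0 head=2 tape=__[Y]XY__   (s0,Y)→(s2,X,-1)
state=s2 head=1 tape=_[_]XXY__   (s2,_)→(s0,_,+1)
state=s0 head=2 tape=__[X]XY__   (s0,X)→(s2,_,+1)
state=s2 head=3 tape=___[X]Y__   (s2,X)→(s2,Y,+1)
state=s2 head=4 tape=___Y[Y]__   (s2,Y)→(s2,Y,-1)
state=s2 head=3 tape=___[Y]Y__   (s2,Y)→(s2,Y,-1)
state=s2 head=2 tape=__[_]YY__   (s2,_)→(s0,_,+1)
state=s0 head=3 tape=___[Y]Y__   (s0,Y)→(s2,X,-1)
state=s2 head=2 tape=__[_]XY__   (s2,_)→(s0,_,+1)
state=s0 head=3 tape=___[X]Y__   (s0,X)→(s2,_,+1)
state=s2 head=4 tape=____[Y]__   (s2,Y)→(s2,Y,-1)
state=s2 head=3 tape=___[_]Y__   (s2,_)→(s0,_,+1)
state=s0 head=4 tape=____[Y]__   (s0,Y)→(s2,X,-1)
state=s2 head=3 tape=___[_]X__   (s2,_)→(s0,_,+1)
state=s0 head=4 tape=____[X]__   (s0,X)→(s2,_,+1)
state=s2 head=5 tape=_____[_]_   (s2,_)→(s0,_,+1)
state=s0 head=6 tape=______[_]   (s0,_)→(sH,_,-1)
state=sH head=5 tape=_____[_]_
Cell 2 holds _ when M halts.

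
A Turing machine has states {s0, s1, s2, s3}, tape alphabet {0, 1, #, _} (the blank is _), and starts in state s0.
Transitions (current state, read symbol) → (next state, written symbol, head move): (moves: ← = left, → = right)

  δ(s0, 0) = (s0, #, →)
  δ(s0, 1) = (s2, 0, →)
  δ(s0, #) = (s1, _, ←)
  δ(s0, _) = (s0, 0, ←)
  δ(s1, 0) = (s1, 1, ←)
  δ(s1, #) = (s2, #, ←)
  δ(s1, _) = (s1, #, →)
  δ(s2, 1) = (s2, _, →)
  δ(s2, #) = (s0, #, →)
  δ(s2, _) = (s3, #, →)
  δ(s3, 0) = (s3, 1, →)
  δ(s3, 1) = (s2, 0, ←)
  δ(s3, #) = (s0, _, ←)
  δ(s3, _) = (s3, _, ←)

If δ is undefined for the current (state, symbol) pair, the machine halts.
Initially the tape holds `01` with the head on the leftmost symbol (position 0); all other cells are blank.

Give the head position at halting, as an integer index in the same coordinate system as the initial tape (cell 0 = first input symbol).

s0 | ____[0]1__   read 0 → write #, move →, go to s0
s0 | ____#[1]__   read 1 → write 0, move →, go to s2
s2 | ____#0[_]_   read _ → write #, move →, go to s3
s3 | ____#0#[_]   read _ → write _, move ←, go to s3
s3 | ____#0[#]_   read # → write _, move ←, go to s0
s0 | ____#[0]__   read 0 → write #, move →, go to s0
s0 | ____##[_]_   read _ → write 0, move ←, go to s0
s0 | ____#[#]0_   read # → write _, move ←, go to s1
s1 | ____[#]_0_   read # → write #, move ←, go to s2
s2 | ___[_]#_0_   read _ → write #, move →, go to s3
s3 | ___#[#]_0_   read # → write _, move ←, go to s0
s0 | ___[#]__0_   read # → write _, move ←, go to s1
s1 | __[_]___0_   read _ → write #, move →, go to s1
s1 | __#[_]__0_   read _ → write #, move →, go to s1
s1 | __##[_]_0_   read _ → write #, move →, go to s1
s1 | __###[_]0_   read _ → write #, move →, go to s1
s1 | __####[0]_   read 0 → write 1, move ←, go to s1
s1 | __###[#]1_   read # → write #, move ←, go to s2
s2 | __##[#]#1_   read # → write #, move →, go to s0
s0 | __###[#]1_   read # → write _, move ←, go to s1
s1 | __##[#]_1_   read # → write #, move ←, go to s2
s2 | __#[#]#_1_   read # → write #, move →, go to s0
s0 | __##[#]_1_   read # → write _, move ←, go to s1
s1 | __#[#]__1_   read # → write #, move ←, go to s2
s2 | __[#]#__1_   read # → write #, move →, go to s0
s0 | __#[#]__1_   read # → write _, move ←, go to s1
s1 | __[#]___1_   read # → write #, move ←, go to s2
s2 | _[_]#___1_   read _ → write #, move →, go to s3
s3 | _#[#]___1_   read # → write _, move ←, go to s0
s0 | _[#]____1_   read # → write _, move ←, go to s1
s1 | [_]_____1_   read _ → write #, move →, go to s1
s1 | #[_]____1_   read _ → write #, move →, go to s1
s1 | ##[_]___1_   read _ → write #, move →, go to s1
s1 | ###[_]__1_   read _ → write #, move →, go to s1
s1 | ####[_]_1_   read _ → write #, move →, go to s1
s1 | #####[_]1_   read _ → write #, move →, go to s1
s1 | ######[1]_
At halt the head is at cell 2.

2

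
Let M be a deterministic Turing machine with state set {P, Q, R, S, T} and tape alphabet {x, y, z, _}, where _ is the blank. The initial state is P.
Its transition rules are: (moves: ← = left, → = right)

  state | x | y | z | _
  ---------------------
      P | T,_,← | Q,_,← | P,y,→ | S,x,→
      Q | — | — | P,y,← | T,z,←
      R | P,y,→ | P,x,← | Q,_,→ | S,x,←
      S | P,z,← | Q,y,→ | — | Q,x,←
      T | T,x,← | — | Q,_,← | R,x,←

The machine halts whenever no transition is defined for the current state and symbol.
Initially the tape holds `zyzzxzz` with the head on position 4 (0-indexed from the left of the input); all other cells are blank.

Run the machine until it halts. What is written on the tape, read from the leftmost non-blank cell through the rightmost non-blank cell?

P | _zyzz[x]zz   read x → write _, move ←, go to T
T | _zyz[z]_zz   read z → write _, move ←, go to Q
Q | _zy[z]__zz   read z → write y, move ←, go to P
P | _z[y]y__zz   read y → write _, move ←, go to Q
Q | _[z]_y__zz   read z → write y, move ←, go to P
P | [_]y_y__zz   read _ → write x, move →, go to S
S | x[y]_y__zz   read y → write y, move →, go to Q
Q | xy[_]y__zz   read _ → write z, move ←, go to T
T | x[y]zy__zz
The non-blank tape span at halt is xyzy__zz.

xyzy__zz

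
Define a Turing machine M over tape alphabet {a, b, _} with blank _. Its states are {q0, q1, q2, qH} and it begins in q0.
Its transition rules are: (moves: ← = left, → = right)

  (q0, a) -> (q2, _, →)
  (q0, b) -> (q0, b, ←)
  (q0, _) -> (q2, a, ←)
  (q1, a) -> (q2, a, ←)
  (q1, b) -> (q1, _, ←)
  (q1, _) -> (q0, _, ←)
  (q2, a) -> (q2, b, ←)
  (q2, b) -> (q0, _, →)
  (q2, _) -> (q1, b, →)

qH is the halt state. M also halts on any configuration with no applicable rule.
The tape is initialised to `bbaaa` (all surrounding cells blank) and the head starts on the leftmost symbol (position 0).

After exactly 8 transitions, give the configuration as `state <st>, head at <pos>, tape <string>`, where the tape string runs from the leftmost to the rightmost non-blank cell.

state=q0 head=0 tape=__[b]baaa   (q0,b)→(q0,b,←)
state=q0 head=-1 tape=_[_]bbaaa   (q0,_)→(q2,a,←)
state=q2 head=-2 tape=[_]abbaaa   (q2,_)→(q1,b,→)
state=q1 head=-1 tape=b[a]bbaaa   (q1,a)→(q2,a,←)
state=q2 head=-2 tape=[b]abbaaa   (q2,b)→(q0,_,→)
state=q0 head=-1 tape=_[a]bbaaa   (q0,a)→(q2,_,→)
state=q2 head=0 tape=__[b]baaa   (q2,b)→(q0,_,→)
state=q0 head=1 tape=___[b]aaa   (q0,b)→(q0,b,←)
state=q0 head=0 tape=__[_]baaa
After 8 steps: state q0, head at 0, tape baaa.

state q0, head at 0, tape baaa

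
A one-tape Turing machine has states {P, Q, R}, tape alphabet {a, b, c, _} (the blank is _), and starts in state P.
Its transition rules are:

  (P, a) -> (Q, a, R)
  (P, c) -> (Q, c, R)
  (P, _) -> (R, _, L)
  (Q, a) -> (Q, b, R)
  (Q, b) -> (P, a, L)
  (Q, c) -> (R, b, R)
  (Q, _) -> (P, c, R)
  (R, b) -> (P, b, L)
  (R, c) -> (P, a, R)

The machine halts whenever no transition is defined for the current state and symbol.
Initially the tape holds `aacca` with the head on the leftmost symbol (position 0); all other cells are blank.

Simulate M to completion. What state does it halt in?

R

P | [a]acca__   read a → write a, move R, go to Q
Q | a[a]cca__   read a → write b, move R, go to Q
Q | ab[c]ca__   read c → write b, move R, go to R
R | abb[c]a__   read c → write a, move R, go to P
P | abba[a]__   read a → write a, move R, go to Q
Q | abbaa[_]_   read _ → write c, move R, go to P
P | abbaac[_]   read _ → write _, move L, go to R
R | abbaa[c]_   read c → write a, move R, go to P
P | abbaaa[_]   read _ → write _, move L, go to R
R | abbaa[a]_
No transition is defined for (R, a); M halts in state R.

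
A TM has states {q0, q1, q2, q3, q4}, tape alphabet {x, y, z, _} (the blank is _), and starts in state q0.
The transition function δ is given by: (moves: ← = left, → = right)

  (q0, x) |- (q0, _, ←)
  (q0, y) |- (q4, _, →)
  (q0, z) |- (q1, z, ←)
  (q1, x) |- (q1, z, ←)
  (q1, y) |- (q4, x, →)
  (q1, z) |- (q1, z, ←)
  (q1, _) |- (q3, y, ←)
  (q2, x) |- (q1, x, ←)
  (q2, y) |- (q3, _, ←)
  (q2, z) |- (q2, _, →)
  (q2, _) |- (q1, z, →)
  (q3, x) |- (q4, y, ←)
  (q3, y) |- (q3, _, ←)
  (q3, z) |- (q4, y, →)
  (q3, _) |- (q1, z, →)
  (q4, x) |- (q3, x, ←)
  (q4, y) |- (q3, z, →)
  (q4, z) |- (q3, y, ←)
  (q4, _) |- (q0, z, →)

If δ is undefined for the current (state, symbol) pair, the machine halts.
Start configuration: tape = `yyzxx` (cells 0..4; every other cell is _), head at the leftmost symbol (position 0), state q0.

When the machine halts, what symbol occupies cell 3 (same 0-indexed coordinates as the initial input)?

z

state=q0 head=0 tape=[y]yzxx__   (q0,y)→(q4,_,→)
state=q4 head=1 tape=_[y]zxx__   (q4,y)→(q3,z,→)
state=q3 head=2 tape=_z[z]xx__   (q3,z)→(q4,y,→)
state=q4 head=3 tape=_zy[x]x__   (q4,x)→(q3,x,←)
state=q3 head=2 tape=_z[y]xx__   (q3,y)→(q3,_,←)
state=q3 head=1 tape=_[z]_xx__   (q3,z)→(q4,y,→)
state=q4 head=2 tape=_y[_]xx__   (q4,_)→(q0,z,→)
state=q0 head=3 tape=_yz[x]x__   (q0,x)→(q0,_,←)
state=q0 head=2 tape=_y[z]_x__   (q0,z)→(q1,z,←)
state=q1 head=1 tape=_[y]z_x__   (q1,y)→(q4,x,→)
state=q4 head=2 tape=_x[z]_x__   (q4,z)→(q3,y,←)
state=q3 head=1 tape=_[x]y_x__   (q3,x)→(q4,y,←)
state=q4 head=0 tape=[_]yy_x__   (q4,_)→(q0,z,→)
state=q0 head=1 tape=z[y]y_x__   (q0,y)→(q4,_,→)
state=q4 head=2 tape=z_[y]_x__   (q4,y)→(q3,z,→)
state=q3 head=3 tape=z_z[_]x__   (q3,_)→(q1,z,→)
state=q1 head=4 tape=z_zz[x]__   (q1,x)→(q1,z,←)
state=q1 head=3 tape=z_z[z]z__   (q1,z)→(q1,z,←)
state=q1 head=2 tape=z_[z]zz__   (q1,z)→(q1,z,←)
state=q1 head=1 tape=z[_]zzz__   (q1,_)→(q3,y,←)
state=q3 head=0 tape=[z]yzzz__   (q3,z)→(q4,y,→)
state=q4 head=1 tape=y[y]zzz__   (q4,y)→(q3,z,→)
state=q3 head=2 tape=yz[z]zz__   (q3,z)→(q4,y,→)
state=q4 head=3 tape=yzy[z]z__   (q4,z)→(q3,y,←)
state=q3 head=2 tape=yz[y]yz__   (q3,y)→(q3,_,←)
state=q3 head=1 tape=y[z]_yz__   (q3,z)→(q4,y,→)
state=q4 head=2 tape=yy[_]yz__   (q4,_)→(q0,z,→)
state=q0 head=3 tape=yyz[y]z__   (q0,y)→(q4,_,→)
state=q4 head=4 tape=yyz_[z]__   (q4,z)→(q3,y,←)
state=q3 head=3 tape=yyz[_]y__   (q3,_)→(q1,z,→)
state=q1 head=4 tape=yyzz[y]__   (q1,y)→(q4,x,→)
state=q4 head=5 tape=yyzzx[_]_   (q4,_)→(q0,z,→)
state=q0 head=6 tape=yyzzxz[_]
Cell 3 holds z when M halts.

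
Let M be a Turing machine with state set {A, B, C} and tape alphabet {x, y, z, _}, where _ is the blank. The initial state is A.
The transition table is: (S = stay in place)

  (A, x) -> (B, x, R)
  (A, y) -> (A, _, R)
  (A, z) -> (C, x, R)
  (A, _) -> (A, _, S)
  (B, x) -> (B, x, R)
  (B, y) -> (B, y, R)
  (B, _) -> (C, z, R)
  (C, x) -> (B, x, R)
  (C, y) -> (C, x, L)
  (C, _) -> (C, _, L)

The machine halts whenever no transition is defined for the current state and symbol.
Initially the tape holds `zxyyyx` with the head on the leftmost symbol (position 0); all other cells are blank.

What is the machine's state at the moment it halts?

C

A | [z]xyyyx__   read z → write x, move R, go to C
C | x[x]yyyx__   read x → write x, move R, go to B
B | xx[y]yyx__   read y → write y, move R, go to B
B | xxy[y]yx__   read y → write y, move R, go to B
B | xxyy[y]x__   read y → write y, move R, go to B
B | xxyyy[x]__   read x → write x, move R, go to B
B | xxyyyx[_]_   read _ → write z, move R, go to C
C | xxyyyxz[_]   read _ → write _, move L, go to C
C | xxyyyx[z]_
No transition is defined for (C, z); M halts in state C.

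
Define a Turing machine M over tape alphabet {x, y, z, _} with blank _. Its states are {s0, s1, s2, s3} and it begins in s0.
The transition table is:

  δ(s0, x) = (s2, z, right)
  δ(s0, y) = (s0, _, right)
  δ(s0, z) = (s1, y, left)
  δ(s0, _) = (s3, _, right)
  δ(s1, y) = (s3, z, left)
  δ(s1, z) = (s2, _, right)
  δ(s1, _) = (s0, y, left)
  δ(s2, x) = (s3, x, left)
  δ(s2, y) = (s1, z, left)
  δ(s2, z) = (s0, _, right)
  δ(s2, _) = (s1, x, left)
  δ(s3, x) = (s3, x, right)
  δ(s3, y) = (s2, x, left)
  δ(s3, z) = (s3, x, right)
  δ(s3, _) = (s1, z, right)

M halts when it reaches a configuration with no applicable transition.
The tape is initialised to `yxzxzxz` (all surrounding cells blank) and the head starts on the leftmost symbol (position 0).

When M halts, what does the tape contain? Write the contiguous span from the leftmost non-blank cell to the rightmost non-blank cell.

s0 | [y]xzxzxz___   read y → write _, move right, go to s0
s0 | _[x]zxzxz___   read x → write z, move right, go to s2
s2 | _z[z]xzxz___   read z → write _, move right, go to s0
s0 | _z_[x]zxz___   read x → write z, move right, go to s2
s2 | _z_z[z]xz___   read z → write _, move right, go to s0
s0 | _z_z_[x]z___   read x → write z, move right, go to s2
s2 | _z_z_z[z]___   read z → write _, move right, go to s0
s0 | _z_z_z_[_]__   read _ → write _, move right, go to s3
s3 | _z_z_z__[_]_   read _ → write z, move right, go to s1
s1 | _z_z_z__z[_]   read _ → write y, move left, go to s0
s0 | _z_z_z__[z]y   read z → write y, move left, go to s1
s1 | _z_z_z_[_]yy   read _ → write y, move left, go to s0
s0 | _z_z_z[_]yyy   read _ → write _, move right, go to s3
s3 | _z_z_z_[y]yy   read y → write x, move left, go to s2
s2 | _z_z_z[_]xyy   read _ → write x, move left, go to s1
s1 | _z_z_[z]xxyy   read z → write _, move right, go to s2
s2 | _z_z__[x]xyy   read x → write x, move left, go to s3
s3 | _z_z_[_]xxyy   read _ → write z, move right, go to s1
s1 | _z_z_z[x]xyy
The non-blank tape span at halt is z_z_zxxyy.

z_z_zxxyy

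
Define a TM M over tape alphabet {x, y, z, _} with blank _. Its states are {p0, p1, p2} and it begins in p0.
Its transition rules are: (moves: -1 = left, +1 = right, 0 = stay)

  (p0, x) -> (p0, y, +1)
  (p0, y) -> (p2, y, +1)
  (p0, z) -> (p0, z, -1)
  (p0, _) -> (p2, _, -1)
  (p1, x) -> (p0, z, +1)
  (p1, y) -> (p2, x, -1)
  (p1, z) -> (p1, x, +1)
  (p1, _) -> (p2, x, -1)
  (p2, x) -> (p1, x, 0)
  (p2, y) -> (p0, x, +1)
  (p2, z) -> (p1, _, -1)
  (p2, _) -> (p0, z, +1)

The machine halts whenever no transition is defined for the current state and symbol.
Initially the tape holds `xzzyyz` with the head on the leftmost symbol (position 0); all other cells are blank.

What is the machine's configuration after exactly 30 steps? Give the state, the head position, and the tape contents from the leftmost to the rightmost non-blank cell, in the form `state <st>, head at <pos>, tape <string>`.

state=p0 head=0 tape=_[x]zzyyz   (p0,x)→(p0,y,+1)
state=p0 head=1 tape=_y[z]zyyz   (p0,z)→(p0,z,-1)
state=p0 head=0 tape=_[y]zzyyz   (p0,y)→(p2,y,+1)
state=p2 head=1 tape=_y[z]zyyz   (p2,z)→(p1,_,-1)
state=p1 head=0 tape=_[y]_zyyz   (p1,y)→(p2,x,-1)
state=p2 head=-1 tape=[_]x_zyyz   (p2,_)→(p0,z,+1)
state=p0 head=0 tape=z[x]_zyyz   (p0,x)→(p0,y,+1)
state=p0 head=1 tape=zy[_]zyyz   (p0,_)→(p2,_,-1)
state=p2 head=0 tape=z[y]_zyyz   (p2,y)→(p0,x,+1)
state=p0 head=1 tape=zx[_]zyyz   (p0,_)→(p2,_,-1)
state=p2 head=0 tape=z[x]_zyyz   (p2,x)→(p1,x,0)
state=p1 head=0 tape=z[x]_zyyz   (p1,x)→(p0,z,+1)
state=p0 head=1 tape=zz[_]zyyz   (p0,_)→(p2,_,-1)
state=p2 head=0 tape=z[z]_zyyz   (p2,z)→(p1,_,-1)
state=p1 head=-1 tape=[z]__zyyz   (p1,z)→(p1,x,+1)
state=p1 head=0 tape=x[_]_zyyz   (p1,_)→(p2,x,-1)
state=p2 head=-1 tape=[x]x_zyyz   (p2,x)→(p1,x,0)
state=p1 head=-1 tape=[x]x_zyyz   (p1,x)→(p0,z,+1)
state=p0 head=0 tape=z[x]_zyyz   (p0,x)→(p0,y,+1)
state=p0 head=1 tape=zy[_]zyyz   (p0,_)→(p2,_,-1)
state=p2 head=0 tape=z[y]_zyyz   (p2,y)→(p0,x,+1)
state=p0 head=1 tape=zx[_]zyyz   (p0,_)→(p2,_,-1)
state=p2 head=0 tape=z[x]_zyyz   (p2,x)→(p1,x,0)
state=p1 head=0 tape=z[x]_zyyz   (p1,x)→(p0,z,+1)
state=p0 head=1 tape=zz[_]zyyz   (p0,_)→(p2,_,-1)
state=p2 head=0 tape=z[z]_zyyz   (p2,z)→(p1,_,-1)
state=p1 head=-1 tape=[z]__zyyz   (p1,z)→(p1,x,+1)
state=p1 head=0 tape=x[_]_zyyz   (p1,_)→(p2,x,-1)
state=p2 head=-1 tape=[x]x_zyyz   (p2,x)→(p1,x,0)
state=p1 head=-1 tape=[x]x_zyyz   (p1,x)→(p0,z,+1)
state=p0 head=0 tape=z[x]_zyyz
After 30 steps: state p0, head at 0, tape zx_zyyz.

state p0, head at 0, tape zx_zyyz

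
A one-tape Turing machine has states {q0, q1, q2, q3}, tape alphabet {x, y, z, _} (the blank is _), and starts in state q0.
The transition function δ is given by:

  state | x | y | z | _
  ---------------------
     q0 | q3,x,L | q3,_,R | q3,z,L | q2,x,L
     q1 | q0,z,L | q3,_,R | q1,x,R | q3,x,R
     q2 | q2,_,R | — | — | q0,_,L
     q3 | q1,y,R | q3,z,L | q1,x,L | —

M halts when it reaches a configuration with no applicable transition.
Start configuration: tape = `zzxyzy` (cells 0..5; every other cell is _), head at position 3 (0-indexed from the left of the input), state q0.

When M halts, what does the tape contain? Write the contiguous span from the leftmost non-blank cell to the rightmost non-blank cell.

zzxxy

q0 | zzx[y]zy_   read y → write _, move R, go to q3
q3 | zzx_[z]y_   read z → write x, move L, go to q1
q1 | zzx[_]xy_   read _ → write x, move R, go to q3
q3 | zzxx[x]y_   read x → write y, move R, go to q1
q1 | zzxxy[y]_   read y → write _, move R, go to q3
q3 | zzxxy_[_]
The non-blank tape span at halt is zzxxy.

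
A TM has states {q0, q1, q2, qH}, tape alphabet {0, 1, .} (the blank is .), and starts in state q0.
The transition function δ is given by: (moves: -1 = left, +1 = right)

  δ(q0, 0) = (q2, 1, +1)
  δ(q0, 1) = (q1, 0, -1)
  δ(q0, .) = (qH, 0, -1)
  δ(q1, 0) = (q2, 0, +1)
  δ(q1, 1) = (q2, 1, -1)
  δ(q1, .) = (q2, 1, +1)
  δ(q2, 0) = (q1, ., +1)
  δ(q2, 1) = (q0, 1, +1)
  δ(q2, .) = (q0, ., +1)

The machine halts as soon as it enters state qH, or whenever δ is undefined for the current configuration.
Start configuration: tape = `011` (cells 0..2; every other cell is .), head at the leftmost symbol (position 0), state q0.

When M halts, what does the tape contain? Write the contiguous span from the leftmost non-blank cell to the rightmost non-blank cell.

1.0.1.0

state=q0 head=0 tape=.[0]11...   (q0,0)→(q2,1,+1)
state=q2 head=1 tape=.1[1]1...   (q2,1)→(q0,1,+1)
state=q0 head=2 tape=.11[1]...   (q0,1)→(q1,0,-1)
state=q1 head=1 tape=.1[1]0...   (q1,1)→(q2,1,-1)
state=q2 head=0 tape=.[1]10...   (q2,1)→(q0,1,+1)
state=q0 head=1 tape=.1[1]0...   (q0,1)→(q1,0,-1)
state=q1 head=0 tape=.[1]00...   (q1,1)→(q2,1,-1)
state=q2 head=-1 tape=[.]100...   (q2,.)→(q0,.,+1)
state=q0 head=0 tape=.[1]00...   (q0,1)→(q1,0,-1)
state=q1 head=-1 tape=[.]000...   (q1,.)→(q2,1,+1)
state=q2 head=0 tape=1[0]00...   (q2,0)→(q1,.,+1)
state=q1 head=1 tape=1.[0]0...   (q1,0)→(q2,0,+1)
state=q2 head=2 tape=1.0[0]...   (q2,0)→(q1,.,+1)
state=q1 head=3 tape=1.0.[.]..   (q1,.)→(q2,1,+1)
state=q2 head=4 tape=1.0.1[.].   (q2,.)→(q0,.,+1)
state=q0 head=5 tape=1.0.1.[.]   (q0,.)→(qH,0,-1)
state=qH head=4 tape=1.0.1[.]0
The non-blank tape span at halt is 1.0.1.0.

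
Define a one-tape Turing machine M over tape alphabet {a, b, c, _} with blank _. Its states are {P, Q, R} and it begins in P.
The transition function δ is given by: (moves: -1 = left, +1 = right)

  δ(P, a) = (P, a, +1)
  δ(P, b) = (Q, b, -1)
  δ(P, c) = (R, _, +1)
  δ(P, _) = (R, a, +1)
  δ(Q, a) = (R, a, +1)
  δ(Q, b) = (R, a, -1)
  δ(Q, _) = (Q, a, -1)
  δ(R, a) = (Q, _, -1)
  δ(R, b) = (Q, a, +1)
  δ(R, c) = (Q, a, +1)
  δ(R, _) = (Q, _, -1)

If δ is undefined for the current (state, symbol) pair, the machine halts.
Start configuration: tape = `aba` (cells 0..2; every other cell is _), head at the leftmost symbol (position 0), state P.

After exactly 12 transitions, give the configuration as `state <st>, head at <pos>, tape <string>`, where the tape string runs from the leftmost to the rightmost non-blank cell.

P | [a]ba_   read a → write a, move +1, go to P
P | a[b]a_   read b → write b, move -1, go to Q
Q | [a]ba_   read a → write a, move +1, go to R
R | a[b]a_   read b → write a, move +1, go to Q
Q | aa[a]_   read a → write a, move +1, go to R
R | aaa[_]   read _ → write _, move -1, go to Q
Q | aa[a]_   read a → write a, move +1, go to R
R | aaa[_]   read _ → write _, move -1, go to Q
Q | aa[a]_   read a → write a, move +1, go to R
R | aaa[_]   read _ → write _, move -1, go to Q
Q | aa[a]_   read a → write a, move +1, go to R
R | aaa[_]   read _ → write _, move -1, go to Q
Q | aa[a]_
After 12 steps: state Q, head at 2, tape aaa.

state Q, head at 2, tape aaa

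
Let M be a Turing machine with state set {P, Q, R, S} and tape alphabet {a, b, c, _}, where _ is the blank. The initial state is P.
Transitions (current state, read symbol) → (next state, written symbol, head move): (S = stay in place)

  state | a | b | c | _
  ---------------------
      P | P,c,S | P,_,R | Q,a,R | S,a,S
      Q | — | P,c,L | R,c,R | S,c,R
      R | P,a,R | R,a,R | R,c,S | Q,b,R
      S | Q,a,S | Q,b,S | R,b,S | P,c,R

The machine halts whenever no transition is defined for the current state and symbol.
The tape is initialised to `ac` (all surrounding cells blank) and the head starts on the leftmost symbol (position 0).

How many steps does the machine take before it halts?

8

state=P head=0 tape=[a]c____   (P,a)→(P,c,S)
state=P head=0 tape=[c]c____   (P,c)→(Q,a,R)
state=Q head=1 tape=a[c]____   (Q,c)→(R,c,R)
state=R head=2 tape=ac[_]___   (R,_)→(Q,b,R)
state=Q head=3 tape=acb[_]__   (Q,_)→(S,c,R)
state=S head=4 tape=acbc[_]_   (S,_)→(P,c,R)
state=P head=5 tape=acbcc[_]   (P,_)→(S,a,S)
state=S head=5 tape=acbcc[a]   (S,a)→(Q,a,S)
state=Q head=5 tape=acbcc[a]
M halts after 8 transitions.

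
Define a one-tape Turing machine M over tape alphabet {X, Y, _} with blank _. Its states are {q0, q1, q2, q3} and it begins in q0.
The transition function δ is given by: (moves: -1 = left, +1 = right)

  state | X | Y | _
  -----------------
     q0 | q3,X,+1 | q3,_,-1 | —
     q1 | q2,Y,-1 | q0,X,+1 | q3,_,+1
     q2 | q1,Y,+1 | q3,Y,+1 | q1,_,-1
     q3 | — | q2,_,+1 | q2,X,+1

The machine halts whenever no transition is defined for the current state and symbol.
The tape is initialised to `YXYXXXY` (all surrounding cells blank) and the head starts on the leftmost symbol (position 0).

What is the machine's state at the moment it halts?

q3

q0 | ___[Y]XYXXXY   read Y → write _, move -1, go to q3
q3 | __[_]_XYXXXY   read _ → write X, move +1, go to q2
q2 | __X[_]XYXXXY   read _ → write _, move -1, go to q1
q1 | __[X]_XYXXXY   read X → write Y, move -1, go to q2
q2 | _[_]Y_XYXXXY   read _ → write _, move -1, go to q1
q1 | [_]_Y_XYXXXY   read _ → write _, move +1, go to q3
q3 | _[_]Y_XYXXXY   read _ → write X, move +1, go to q2
q2 | _X[Y]_XYXXXY   read Y → write Y, move +1, go to q3
q3 | _XY[_]XYXXXY   read _ → write X, move +1, go to q2
q2 | _XYX[X]YXXXY   read X → write Y, move +1, go to q1
q1 | _XYXY[Y]XXXY   read Y → write X, move +1, go to q0
q0 | _XYXYX[X]XXY   read X → write X, move +1, go to q3
q3 | _XYXYXX[X]XY
No transition is defined for (q3, X); M halts in state q3.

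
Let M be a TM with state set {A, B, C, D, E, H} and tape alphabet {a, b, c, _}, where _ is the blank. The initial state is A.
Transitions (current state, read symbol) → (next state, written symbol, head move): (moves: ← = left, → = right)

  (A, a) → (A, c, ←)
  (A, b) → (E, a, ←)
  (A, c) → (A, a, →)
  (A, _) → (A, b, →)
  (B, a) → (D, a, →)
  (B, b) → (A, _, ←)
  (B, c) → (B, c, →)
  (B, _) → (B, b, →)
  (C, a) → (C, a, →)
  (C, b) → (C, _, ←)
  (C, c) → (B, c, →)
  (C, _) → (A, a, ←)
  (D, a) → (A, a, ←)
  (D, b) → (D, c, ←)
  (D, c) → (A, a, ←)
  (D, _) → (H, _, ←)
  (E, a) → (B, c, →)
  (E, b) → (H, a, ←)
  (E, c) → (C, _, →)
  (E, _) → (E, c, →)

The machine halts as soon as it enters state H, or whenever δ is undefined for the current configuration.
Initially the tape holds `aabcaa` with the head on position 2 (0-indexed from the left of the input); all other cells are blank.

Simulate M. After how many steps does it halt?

31

A | __aa[b]caa_   read b → write a, move ←, go to E
E | __a[a]acaa_   read a → write c, move →, go to B
B | __ac[a]caa_   read a → write a, move →, go to D
D | __aca[c]aa_   read c → write a, move ←, go to A
A | __ac[a]aaa_   read a → write c, move ←, go to A
A | __a[c]caaa_   read c → write a, move →, go to A
A | __aa[c]aaa_   read c → write a, move →, go to A
A | __aaa[a]aa_   read a → write c, move ←, go to A
A | __aa[a]caa_   read a → write c, move ←, go to A
A | __a[a]ccaa_   read a → write c, move ←, go to A
A | __[a]cccaa_   read a → write c, move ←, go to A
A | _[_]ccccaa_   read _ → write b, move →, go to A
A | _b[c]cccaa_   read c → write a, move →, go to A
A | _ba[c]ccaa_   read c → write a, move →, go to A
A | _baa[c]caa_   read c → write a, move →, go to A
A | _baaa[c]aa_   read c → write a, move →, go to A
A | _baaaa[a]a_   read a → write c, move ←, go to A
A | _baaa[a]ca_   read a → write c, move ←, go to A
A | _baa[a]cca_   read a → write c, move ←, go to A
A | _ba[a]ccca_   read a → write c, move ←, go to A
A | _b[a]cccca_   read a → write c, move ←, go to A
A | _[b]ccccca_   read b → write a, move ←, go to E
E | [_]accccca_   read _ → write c, move →, go to E
E | c[a]ccccca_   read a → write c, move →, go to B
B | cc[c]cccca_   read c → write c, move →, go to B
B | ccc[c]ccca_   read c → write c, move →, go to B
B | cccc[c]cca_   read c → write c, move →, go to B
B | ccccc[c]ca_   read c → write c, move →, go to B
B | cccccc[c]a_   read c → write c, move →, go to B
B | ccccccc[a]_   read a → write a, move →, go to D
D | ccccccca[_]   read _ → write _, move ←, go to H
H | ccccccc[a]_
M halts after 31 transitions.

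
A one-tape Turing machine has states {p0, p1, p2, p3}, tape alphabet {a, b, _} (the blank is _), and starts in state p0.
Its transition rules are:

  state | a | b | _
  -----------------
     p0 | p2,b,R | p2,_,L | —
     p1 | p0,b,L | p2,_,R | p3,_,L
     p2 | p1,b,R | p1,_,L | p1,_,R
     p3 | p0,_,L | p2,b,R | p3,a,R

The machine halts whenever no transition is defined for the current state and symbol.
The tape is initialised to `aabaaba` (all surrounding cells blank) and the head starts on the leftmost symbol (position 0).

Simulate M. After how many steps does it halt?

p0 | [a]abaaba   read a → write b, move R, go to p2
p2 | b[a]baaba   read a → write b, move R, go to p1
p1 | bb[b]aaba   read b → write _, move R, go to p2
p2 | bb_[a]aba   read a → write b, move R, go to p1
p1 | bb_b[a]ba   read a → write b, move L, go to p0
p0 | bb_[b]bba   read b → write _, move L, go to p2
p2 | bb[_]_bba   read _ → write _, move R, go to p1
p1 | bb_[_]bba   read _ → write _, move L, go to p3
p3 | bb[_]_bba   read _ → write a, move R, go to p3
p3 | bba[_]bba   read _ → write a, move R, go to p3
p3 | bbaa[b]ba   read b → write b, move R, go to p2
p2 | bbaab[b]a   read b → write _, move L, go to p1
p1 | bbaa[b]_a   read b → write _, move R, go to p2
p2 | bbaa_[_]a   read _ → write _, move R, go to p1
p1 | bbaa__[a]   read a → write b, move L, go to p0
p0 | bbaa_[_]b
M halts after 15 transitions.

15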